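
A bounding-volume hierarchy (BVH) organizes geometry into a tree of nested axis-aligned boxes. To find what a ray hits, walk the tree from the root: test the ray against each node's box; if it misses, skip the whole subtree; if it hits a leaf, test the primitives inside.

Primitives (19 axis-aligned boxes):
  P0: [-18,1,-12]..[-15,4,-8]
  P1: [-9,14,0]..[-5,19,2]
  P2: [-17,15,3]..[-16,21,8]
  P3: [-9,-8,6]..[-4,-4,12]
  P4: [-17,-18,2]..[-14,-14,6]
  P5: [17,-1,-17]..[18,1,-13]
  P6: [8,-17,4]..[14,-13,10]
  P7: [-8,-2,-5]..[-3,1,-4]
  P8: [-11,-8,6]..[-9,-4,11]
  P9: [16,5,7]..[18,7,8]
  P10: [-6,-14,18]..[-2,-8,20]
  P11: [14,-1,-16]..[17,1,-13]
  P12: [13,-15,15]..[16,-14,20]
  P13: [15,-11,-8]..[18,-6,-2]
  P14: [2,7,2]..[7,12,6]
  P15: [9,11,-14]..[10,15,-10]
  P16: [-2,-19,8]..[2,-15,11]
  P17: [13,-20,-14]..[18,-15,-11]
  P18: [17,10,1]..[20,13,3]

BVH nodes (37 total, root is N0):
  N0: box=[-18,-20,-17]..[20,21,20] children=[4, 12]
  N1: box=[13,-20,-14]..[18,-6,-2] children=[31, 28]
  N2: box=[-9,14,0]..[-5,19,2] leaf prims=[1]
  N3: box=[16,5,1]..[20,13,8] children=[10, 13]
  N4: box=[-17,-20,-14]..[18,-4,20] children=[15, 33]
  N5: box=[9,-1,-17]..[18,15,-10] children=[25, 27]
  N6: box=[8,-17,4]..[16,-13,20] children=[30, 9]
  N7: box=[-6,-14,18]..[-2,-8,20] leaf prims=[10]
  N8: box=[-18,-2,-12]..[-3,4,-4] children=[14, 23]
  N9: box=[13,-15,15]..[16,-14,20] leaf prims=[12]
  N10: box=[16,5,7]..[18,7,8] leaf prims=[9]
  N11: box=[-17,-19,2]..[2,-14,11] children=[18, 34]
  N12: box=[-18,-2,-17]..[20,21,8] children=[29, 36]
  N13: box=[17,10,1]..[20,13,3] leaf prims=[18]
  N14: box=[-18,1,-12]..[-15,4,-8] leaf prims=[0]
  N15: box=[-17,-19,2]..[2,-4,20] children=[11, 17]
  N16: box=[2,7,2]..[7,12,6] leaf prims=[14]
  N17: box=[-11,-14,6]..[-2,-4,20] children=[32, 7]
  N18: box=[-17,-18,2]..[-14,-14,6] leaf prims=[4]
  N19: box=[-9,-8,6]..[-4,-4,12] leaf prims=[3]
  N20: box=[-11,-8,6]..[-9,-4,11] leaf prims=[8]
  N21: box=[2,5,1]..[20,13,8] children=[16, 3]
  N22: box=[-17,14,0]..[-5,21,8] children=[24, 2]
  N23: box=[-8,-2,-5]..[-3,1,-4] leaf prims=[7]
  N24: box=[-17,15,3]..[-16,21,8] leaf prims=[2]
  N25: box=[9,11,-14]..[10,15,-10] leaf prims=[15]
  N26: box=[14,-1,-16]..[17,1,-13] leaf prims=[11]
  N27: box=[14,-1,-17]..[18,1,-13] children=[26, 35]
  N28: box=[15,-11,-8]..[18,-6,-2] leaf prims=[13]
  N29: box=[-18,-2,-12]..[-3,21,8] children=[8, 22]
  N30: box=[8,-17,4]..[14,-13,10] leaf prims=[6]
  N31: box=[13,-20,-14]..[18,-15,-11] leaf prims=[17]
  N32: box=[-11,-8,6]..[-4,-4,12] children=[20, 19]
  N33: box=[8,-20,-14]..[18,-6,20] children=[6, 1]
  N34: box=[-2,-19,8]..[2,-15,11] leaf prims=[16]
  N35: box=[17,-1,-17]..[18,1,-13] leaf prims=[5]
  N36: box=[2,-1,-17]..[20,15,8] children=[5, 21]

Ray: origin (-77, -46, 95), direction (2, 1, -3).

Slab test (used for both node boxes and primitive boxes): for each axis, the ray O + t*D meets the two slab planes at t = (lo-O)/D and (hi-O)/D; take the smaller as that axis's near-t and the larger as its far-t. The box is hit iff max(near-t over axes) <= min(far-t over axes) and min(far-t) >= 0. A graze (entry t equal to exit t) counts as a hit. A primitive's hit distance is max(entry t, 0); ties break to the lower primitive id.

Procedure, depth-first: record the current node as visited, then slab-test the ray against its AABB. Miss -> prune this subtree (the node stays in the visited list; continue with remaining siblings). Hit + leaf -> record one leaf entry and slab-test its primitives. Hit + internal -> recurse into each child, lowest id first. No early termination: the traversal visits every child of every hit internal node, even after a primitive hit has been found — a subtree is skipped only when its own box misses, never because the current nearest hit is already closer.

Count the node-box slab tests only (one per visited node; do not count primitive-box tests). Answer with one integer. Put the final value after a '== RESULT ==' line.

Traverse from the root:
N0 x:[59/2,97/2] y:[26,67] z:[25,112/3] -> hit [59/2,112/3], descend [4, 12]
  N4 x:[30,95/2] y:[26,42] z:[25,109/3] -> hit [30,109/3], descend [15, 33]
    N15 x:[30,79/2] y:[27,42] z:[25,31] -> hit [30,31], descend [11, 17]
      N11 x:[30,79/2] y:[27,32] z:[28,31] -> hit [30,31], descend [18, 34]
        N18 x:[30,63/2] y:[28,32] z:[89/3,31] -> hit [30,31] leaf, test {P4@t=30}
        N34 x:[75/2,79/2] y:[27,31] z:[28,29] -> miss, prune
      N17 x:[33,75/2] y:[32,42] z:[25,89/3] -> miss, prune
    N33 x:[85/2,95/2] y:[26,40] z:[25,109/3] -> miss, prune
  N12 x:[59/2,97/2] y:[44,67] z:[29,112/3] -> miss, prune

order=[0, 4, 15, 11, 18, 34, 17, 33, 12]  |boxes|=9  |leaves|=1  hit=P4

== RESULT ==
9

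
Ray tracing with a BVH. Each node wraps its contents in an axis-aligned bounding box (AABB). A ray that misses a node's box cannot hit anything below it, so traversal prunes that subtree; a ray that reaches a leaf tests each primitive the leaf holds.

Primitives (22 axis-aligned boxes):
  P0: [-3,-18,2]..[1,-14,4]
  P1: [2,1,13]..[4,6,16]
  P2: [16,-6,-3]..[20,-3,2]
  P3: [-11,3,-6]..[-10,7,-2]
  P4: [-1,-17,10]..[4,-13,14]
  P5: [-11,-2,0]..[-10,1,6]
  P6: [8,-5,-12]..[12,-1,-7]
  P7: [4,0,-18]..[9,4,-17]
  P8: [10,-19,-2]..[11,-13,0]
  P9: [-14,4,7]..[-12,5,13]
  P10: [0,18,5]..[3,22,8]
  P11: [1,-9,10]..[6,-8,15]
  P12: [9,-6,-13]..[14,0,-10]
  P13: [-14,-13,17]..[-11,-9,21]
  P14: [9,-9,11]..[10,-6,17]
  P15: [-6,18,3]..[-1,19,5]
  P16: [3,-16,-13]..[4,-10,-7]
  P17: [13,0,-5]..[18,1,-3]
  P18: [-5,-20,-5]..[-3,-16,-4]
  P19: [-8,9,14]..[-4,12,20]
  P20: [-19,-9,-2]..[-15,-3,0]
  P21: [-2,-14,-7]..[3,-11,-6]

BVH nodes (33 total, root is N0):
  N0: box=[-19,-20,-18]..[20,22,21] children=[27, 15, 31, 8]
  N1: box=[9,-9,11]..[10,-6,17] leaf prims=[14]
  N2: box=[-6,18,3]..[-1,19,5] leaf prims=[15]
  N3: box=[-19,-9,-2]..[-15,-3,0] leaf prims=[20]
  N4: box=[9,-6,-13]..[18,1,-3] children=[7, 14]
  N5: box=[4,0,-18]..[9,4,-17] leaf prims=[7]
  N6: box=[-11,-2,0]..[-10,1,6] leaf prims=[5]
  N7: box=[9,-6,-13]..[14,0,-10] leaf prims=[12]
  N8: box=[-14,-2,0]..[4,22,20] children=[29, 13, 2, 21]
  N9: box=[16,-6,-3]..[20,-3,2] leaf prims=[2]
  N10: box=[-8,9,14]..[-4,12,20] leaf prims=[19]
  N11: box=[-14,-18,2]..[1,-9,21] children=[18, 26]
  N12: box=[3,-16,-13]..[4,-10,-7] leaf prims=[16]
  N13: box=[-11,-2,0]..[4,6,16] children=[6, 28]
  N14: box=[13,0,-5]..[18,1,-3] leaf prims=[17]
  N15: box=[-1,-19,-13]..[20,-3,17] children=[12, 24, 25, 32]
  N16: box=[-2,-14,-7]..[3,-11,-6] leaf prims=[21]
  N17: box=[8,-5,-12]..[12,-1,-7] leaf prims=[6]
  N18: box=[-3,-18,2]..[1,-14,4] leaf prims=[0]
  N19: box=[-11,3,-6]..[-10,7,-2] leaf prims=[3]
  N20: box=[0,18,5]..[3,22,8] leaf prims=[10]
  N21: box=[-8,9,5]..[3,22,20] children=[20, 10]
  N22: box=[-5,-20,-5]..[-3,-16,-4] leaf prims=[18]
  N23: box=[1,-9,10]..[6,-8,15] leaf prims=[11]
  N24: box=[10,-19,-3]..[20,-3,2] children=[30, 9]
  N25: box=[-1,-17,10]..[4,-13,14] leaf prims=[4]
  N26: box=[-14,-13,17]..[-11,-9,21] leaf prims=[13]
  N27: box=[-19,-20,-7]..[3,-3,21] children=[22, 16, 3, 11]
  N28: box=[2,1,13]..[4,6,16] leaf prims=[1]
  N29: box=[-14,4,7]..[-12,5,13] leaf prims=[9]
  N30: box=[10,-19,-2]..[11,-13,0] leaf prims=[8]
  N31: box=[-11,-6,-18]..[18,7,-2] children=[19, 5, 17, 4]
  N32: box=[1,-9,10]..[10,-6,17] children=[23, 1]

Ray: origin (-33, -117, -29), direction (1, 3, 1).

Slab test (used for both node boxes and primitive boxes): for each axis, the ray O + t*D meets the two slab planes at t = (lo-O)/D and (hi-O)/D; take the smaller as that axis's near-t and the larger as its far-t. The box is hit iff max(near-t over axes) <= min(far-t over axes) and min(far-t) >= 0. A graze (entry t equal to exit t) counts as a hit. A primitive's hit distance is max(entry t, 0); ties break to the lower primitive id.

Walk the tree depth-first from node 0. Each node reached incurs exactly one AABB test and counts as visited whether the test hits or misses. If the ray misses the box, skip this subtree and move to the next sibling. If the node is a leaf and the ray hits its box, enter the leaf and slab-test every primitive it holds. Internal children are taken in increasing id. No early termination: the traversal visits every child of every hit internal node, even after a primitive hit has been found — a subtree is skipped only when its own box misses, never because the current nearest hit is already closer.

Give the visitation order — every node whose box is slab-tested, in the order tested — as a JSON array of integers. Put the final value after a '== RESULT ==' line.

Traverse from the root:
N0 x:[14,53] y:[97/3,139/3] z:[11,50] -> hit [97/3,139/3], descend [8, 15, 27, 31]
  N8 x:[19,37] y:[115/3,139/3] z:[29,49] -> miss, prune
  N15 x:[32,53] y:[98/3,38] z:[16,46] -> hit [98/3,38], descend [12, 24, 25, 32]
    N12 x:[36,37] y:[101/3,107/3] z:[16,22] -> miss, prune
    N24 x:[43,53] y:[98/3,38] z:[26,31] -> miss, prune
    N25 x:[32,37] y:[100/3,104/3] z:[39,43] -> miss, prune
    N32 x:[34,43] y:[36,37] z:[39,46] -> miss, prune
  N27 x:[14,36] y:[97/3,38] z:[22,50] -> hit [97/3,36], descend [3, 11, 16, 22]
    N3 x:[14,18] y:[36,38] z:[27,29] -> miss, prune
    N11 x:[19,34] y:[33,36] z:[31,50] -> hit [33,34], descend [18, 26]
      N18 x:[30,34] y:[33,103/3] z:[31,33] -> hit [33,33] leaf, test {P0@t=33}
      N26 x:[19,22] y:[104/3,36] z:[46,50] -> miss, prune
    N16 x:[31,36] y:[103/3,106/3] z:[22,23] -> miss, prune
    N22 x:[28,30] y:[97/3,101/3] z:[24,25] -> miss, prune
  N31 x:[22,51] y:[37,124/3] z:[11,27] -> miss, prune

Visited [0, 8, 15, 12, 24, 25, 32, 27, 3, 11, 18, 26, 16, 22, 31]. Tests: 15 box, 1 leaf. Nearest: P0.

== RESULT ==
[0, 8, 15, 12, 24, 25, 32, 27, 3, 11, 18, 26, 16, 22, 31]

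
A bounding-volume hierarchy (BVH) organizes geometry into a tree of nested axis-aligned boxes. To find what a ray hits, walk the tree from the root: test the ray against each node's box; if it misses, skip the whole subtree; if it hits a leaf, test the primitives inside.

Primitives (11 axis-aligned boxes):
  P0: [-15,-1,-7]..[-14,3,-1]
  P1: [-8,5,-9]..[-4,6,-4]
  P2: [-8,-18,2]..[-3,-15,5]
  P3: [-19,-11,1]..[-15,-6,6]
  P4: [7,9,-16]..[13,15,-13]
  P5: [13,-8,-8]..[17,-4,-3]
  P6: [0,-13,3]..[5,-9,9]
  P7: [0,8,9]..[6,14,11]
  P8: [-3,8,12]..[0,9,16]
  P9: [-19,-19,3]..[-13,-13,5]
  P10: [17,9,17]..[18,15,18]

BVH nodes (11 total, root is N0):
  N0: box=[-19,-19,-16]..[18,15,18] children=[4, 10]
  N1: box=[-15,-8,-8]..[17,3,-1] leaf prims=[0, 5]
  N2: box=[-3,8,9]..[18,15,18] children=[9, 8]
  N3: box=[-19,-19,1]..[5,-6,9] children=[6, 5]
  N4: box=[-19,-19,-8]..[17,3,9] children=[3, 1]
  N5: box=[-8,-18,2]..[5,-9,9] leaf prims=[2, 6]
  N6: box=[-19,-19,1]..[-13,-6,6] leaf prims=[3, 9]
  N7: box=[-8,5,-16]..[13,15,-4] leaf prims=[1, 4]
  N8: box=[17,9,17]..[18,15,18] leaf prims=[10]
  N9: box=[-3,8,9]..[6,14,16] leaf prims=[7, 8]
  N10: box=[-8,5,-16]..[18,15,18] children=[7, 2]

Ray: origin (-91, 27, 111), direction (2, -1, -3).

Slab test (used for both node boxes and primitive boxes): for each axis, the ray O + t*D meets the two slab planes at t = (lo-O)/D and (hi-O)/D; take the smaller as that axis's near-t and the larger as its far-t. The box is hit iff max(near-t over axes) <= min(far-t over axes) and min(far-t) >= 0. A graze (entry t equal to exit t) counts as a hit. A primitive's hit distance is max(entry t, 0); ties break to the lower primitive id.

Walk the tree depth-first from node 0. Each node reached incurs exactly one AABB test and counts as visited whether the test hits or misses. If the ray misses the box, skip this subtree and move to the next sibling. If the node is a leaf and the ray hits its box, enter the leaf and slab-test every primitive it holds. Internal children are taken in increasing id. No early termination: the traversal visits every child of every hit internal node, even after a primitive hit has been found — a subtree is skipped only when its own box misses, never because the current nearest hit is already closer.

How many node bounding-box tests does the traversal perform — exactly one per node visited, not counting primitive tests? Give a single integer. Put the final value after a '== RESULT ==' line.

Traverse from the root:
N0 x:[36,109/2] y:[12,46] z:[31,127/3] -> hit [36,127/3], descend [4, 10]
  N4 x:[36,54] y:[24,46] z:[34,119/3] -> hit [36,119/3], descend [1, 3]
    N1 x:[38,54] y:[24,35] z:[112/3,119/3] -> miss, prune
    N3 x:[36,48] y:[33,46] z:[34,110/3] -> hit [36,110/3], descend [5, 6]
      N5 x:[83/2,48] y:[36,45] z:[34,109/3] -> miss, prune
      N6 x:[36,39] y:[33,46] z:[35,110/3] -> hit [36,110/3] leaf, test {P3@t=36, P9(miss)}
  N10 x:[83/2,109/2] y:[12,22] z:[31,127/3] -> miss, prune

7 AABB tests over nodes [0, 4, 1, 3, 5, 6, 10]; 1 leaf entered; closest P3.

== RESULT ==
7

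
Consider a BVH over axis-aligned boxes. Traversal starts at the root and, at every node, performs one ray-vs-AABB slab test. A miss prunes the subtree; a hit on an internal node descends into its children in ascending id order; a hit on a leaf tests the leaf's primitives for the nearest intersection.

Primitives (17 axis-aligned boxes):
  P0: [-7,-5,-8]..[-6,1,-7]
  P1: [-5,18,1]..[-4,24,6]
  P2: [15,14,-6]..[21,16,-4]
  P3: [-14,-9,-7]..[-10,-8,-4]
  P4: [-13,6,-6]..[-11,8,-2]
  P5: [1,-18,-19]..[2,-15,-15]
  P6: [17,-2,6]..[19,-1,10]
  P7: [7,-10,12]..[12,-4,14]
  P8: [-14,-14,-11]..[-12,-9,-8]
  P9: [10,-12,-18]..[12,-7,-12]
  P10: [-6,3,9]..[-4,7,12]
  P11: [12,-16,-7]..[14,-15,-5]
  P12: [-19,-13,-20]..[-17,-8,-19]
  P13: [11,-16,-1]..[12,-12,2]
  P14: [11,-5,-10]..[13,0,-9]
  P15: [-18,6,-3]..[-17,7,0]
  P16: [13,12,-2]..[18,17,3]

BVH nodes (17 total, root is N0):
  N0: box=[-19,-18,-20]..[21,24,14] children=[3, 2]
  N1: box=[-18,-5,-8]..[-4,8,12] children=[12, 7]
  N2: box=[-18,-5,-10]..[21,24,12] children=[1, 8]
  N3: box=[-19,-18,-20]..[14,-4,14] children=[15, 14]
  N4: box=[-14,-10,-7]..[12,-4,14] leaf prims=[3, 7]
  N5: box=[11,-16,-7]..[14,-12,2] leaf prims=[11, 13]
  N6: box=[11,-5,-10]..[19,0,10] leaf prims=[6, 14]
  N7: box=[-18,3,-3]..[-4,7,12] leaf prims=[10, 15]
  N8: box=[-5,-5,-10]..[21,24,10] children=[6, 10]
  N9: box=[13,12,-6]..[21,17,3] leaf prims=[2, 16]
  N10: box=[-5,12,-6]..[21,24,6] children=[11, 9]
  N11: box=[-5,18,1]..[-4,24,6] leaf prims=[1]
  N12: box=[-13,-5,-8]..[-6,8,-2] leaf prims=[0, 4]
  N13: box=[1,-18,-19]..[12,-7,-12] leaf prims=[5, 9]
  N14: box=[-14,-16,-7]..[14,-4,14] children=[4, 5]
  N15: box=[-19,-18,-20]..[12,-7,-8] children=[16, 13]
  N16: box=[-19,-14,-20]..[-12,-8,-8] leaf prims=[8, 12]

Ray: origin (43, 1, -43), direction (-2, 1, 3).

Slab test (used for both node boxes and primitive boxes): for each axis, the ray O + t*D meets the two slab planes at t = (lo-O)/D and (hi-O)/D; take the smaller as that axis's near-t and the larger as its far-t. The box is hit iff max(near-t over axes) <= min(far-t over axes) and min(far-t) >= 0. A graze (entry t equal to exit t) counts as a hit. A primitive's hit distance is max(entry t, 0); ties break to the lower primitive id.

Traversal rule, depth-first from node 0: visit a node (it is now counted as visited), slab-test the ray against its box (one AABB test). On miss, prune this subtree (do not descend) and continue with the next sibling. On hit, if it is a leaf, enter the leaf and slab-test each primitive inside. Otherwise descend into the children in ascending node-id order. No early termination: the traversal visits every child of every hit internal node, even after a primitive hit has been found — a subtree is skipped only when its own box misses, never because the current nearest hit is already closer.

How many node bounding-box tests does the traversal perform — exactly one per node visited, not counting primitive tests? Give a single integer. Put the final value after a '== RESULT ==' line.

Traverse from the root:
N0 x:[11,31] y:[-19,23] z:[23/3,19] -> hit [11,19], descend [2, 3]
  N2 x:[11,61/2] y:[-6,23] z:[11,55/3] -> hit [11,55/3], descend [1, 8]
    N1 x:[47/2,61/2] y:[-6,7] z:[35/3,55/3] -> miss, prune
    N8 x:[11,24] y:[-6,23] z:[11,53/3] -> hit [11,53/3], descend [6, 10]
      N6 x:[12,16] y:[-6,-1] z:[11,53/3] -> miss, prune
      N10 x:[11,24] y:[11,23] z:[37/3,49/3] -> hit [37/3,49/3], descend [9, 11]
        N9 x:[11,15] y:[11,16] z:[37/3,46/3] -> hit [37/3,15] leaf, test {P2@t=13, P16@t=41/3}
        N11 x:[47/2,24] y:[17,23] z:[44/3,49/3] -> miss, prune
  N3 x:[29/2,31] y:[-19,-5] z:[23/3,19] -> miss, prune

Summary -> nodes [0, 2, 1, 8, 6, 10, 9, 11, 3]; box-tests=9; leaf-entries=1; first=P2

== RESULT ==
9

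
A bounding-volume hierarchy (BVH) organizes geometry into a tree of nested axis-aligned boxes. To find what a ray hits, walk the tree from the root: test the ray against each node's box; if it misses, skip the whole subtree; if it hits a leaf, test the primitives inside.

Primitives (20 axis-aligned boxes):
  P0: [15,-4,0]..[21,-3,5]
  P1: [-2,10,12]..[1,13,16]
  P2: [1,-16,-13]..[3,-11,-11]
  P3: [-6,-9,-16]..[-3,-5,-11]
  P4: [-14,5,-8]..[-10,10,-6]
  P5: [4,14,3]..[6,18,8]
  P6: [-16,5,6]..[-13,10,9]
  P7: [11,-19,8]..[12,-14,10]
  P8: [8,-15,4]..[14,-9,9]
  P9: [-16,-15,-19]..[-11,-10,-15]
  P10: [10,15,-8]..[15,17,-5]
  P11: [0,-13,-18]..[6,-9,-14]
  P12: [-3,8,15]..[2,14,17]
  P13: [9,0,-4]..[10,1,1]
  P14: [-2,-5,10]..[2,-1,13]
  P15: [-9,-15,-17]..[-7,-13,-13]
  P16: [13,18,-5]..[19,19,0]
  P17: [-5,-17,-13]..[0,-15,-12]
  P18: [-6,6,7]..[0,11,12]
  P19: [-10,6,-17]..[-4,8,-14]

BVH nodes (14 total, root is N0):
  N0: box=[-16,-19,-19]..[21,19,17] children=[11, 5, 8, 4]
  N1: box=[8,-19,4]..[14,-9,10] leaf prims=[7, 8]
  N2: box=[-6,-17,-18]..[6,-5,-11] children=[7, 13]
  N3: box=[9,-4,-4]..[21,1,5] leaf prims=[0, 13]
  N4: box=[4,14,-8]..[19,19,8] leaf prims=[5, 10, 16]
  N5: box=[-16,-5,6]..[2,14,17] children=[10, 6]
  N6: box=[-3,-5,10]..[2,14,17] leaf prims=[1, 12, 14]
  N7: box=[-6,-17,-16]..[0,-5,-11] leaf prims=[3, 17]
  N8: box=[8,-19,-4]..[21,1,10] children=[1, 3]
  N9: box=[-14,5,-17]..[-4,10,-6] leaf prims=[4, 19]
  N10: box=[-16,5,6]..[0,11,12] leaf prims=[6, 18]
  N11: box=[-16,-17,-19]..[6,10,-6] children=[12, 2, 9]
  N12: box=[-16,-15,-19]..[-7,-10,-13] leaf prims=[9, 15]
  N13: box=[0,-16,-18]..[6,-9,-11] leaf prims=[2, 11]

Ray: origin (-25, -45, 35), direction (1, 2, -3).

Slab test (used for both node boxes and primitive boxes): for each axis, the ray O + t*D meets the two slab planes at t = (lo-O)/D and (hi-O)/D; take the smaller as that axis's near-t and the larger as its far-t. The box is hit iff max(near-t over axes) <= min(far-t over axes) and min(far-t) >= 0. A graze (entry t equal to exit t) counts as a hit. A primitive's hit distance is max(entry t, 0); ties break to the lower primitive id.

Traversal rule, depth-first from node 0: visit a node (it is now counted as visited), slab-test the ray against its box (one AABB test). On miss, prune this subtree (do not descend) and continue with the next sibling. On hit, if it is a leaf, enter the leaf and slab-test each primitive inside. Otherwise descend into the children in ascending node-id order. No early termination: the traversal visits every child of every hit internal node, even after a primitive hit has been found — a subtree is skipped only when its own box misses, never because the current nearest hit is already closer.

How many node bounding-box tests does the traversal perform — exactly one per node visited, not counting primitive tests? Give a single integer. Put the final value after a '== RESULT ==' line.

Walk:
N0 x:[9,46] y:[13,32] z:[6,18] -> hit [13,18], descend [4, 5, 8, 11]
  N4 x:[29,44] y:[59/2,32] z:[9,43/3] -> miss, prune
  N5 x:[9,27] y:[20,59/2] z:[6,29/3] -> miss, prune
  N8 x:[33,46] y:[13,23] z:[25/3,13] -> miss, prune
  N11 x:[9,31] y:[14,55/2] z:[41/3,18] -> hit [14,18], descend [2, 9, 12]
    N2 x:[19,31] y:[14,20] z:[46/3,53/3] -> miss, prune
    N9 x:[11,21] y:[25,55/2] z:[41/3,52/3] -> miss, prune
    N12 x:[9,18] y:[15,35/2] z:[16,18] -> hit [16,35/2] leaf, test {P9(miss), P15@t=16}

8 AABB tests over nodes [0, 4, 5, 8, 11, 2, 9, 12]; 1 leaf entered; closest P15.

== RESULT ==
8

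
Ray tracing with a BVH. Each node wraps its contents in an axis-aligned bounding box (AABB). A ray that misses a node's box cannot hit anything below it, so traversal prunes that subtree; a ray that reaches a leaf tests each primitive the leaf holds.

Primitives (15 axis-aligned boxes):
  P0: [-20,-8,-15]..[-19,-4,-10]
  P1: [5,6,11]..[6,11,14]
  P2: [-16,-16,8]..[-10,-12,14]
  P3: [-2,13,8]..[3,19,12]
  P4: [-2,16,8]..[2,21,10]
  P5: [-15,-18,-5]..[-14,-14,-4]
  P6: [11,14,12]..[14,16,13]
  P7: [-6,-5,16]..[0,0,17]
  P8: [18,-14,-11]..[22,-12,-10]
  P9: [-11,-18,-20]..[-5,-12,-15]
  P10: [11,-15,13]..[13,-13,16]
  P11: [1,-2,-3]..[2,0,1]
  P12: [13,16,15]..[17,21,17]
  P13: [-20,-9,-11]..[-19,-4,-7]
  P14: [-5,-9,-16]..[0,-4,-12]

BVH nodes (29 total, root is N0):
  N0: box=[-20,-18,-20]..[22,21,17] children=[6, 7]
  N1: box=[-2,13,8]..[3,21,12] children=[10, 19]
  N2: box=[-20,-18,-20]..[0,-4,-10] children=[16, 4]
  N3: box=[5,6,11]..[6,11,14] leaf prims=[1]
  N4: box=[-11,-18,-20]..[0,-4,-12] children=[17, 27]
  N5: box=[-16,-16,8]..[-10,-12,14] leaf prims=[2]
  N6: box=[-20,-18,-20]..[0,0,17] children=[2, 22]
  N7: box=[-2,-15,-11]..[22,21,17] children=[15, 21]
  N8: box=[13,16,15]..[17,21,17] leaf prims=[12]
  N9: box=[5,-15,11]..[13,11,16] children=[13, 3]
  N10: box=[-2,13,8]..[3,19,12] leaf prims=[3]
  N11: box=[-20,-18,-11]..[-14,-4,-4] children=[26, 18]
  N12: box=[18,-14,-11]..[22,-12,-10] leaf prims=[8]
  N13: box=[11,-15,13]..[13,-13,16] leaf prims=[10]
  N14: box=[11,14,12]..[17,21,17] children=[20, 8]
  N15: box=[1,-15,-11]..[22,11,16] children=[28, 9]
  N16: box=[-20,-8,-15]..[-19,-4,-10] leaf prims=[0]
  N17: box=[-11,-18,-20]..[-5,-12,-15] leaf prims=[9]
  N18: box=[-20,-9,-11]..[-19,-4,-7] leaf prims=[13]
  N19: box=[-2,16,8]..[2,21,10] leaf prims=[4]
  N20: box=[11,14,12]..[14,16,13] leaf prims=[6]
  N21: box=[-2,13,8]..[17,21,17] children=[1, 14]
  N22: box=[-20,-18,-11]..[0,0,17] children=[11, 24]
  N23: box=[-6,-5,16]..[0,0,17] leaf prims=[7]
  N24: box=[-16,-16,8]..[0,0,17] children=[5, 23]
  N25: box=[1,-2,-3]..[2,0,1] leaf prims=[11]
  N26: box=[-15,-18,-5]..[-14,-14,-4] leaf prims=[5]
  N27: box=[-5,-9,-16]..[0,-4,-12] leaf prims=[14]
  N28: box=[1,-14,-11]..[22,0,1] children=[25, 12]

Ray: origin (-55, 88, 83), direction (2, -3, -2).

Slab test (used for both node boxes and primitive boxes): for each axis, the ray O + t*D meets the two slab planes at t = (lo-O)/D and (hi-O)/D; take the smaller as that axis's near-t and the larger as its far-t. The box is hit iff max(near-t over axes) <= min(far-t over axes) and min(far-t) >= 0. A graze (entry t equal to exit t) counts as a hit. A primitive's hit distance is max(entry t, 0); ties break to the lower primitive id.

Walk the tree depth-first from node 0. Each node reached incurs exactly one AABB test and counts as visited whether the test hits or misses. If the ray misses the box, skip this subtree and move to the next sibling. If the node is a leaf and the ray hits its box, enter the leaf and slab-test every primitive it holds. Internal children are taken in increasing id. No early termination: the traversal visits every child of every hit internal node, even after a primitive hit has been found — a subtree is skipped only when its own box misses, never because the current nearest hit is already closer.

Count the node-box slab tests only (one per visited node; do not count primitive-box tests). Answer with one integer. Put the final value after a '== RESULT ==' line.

Walk:
N0 x:[35/2,77/2] y:[67/3,106/3] z:[33,103/2] -> hit [33,106/3], descend [6, 7]
  N6 x:[35/2,55/2] y:[88/3,106/3] z:[33,103/2] -> miss, prune
  N7 x:[53/2,77/2] y:[67/3,103/3] z:[33,47] -> hit [33,103/3], descend [15, 21]
    N15 x:[28,77/2] y:[77/3,103/3] z:[67/2,47] -> hit [67/2,103/3], descend [9, 28]
      N9 x:[30,34] y:[77/3,103/3] z:[67/2,36] -> hit [67/2,34], descend [3, 13]
        N3 x:[30,61/2] y:[77/3,82/3] z:[69/2,36] -> miss, prune
        N13 x:[33,34] y:[101/3,103/3] z:[67/2,35] -> hit [101/3,34] leaf, test {P10@t=101/3}
      N28 x:[28,77/2] y:[88/3,34] z:[41,47] -> miss, prune
    N21 x:[53/2,36] y:[67/3,25] z:[33,75/2] -> miss, prune

9 AABB tests over nodes [0, 6, 7, 15, 9, 3, 13, 28, 21]; 1 leaf entered; closest P10.

== RESULT ==
9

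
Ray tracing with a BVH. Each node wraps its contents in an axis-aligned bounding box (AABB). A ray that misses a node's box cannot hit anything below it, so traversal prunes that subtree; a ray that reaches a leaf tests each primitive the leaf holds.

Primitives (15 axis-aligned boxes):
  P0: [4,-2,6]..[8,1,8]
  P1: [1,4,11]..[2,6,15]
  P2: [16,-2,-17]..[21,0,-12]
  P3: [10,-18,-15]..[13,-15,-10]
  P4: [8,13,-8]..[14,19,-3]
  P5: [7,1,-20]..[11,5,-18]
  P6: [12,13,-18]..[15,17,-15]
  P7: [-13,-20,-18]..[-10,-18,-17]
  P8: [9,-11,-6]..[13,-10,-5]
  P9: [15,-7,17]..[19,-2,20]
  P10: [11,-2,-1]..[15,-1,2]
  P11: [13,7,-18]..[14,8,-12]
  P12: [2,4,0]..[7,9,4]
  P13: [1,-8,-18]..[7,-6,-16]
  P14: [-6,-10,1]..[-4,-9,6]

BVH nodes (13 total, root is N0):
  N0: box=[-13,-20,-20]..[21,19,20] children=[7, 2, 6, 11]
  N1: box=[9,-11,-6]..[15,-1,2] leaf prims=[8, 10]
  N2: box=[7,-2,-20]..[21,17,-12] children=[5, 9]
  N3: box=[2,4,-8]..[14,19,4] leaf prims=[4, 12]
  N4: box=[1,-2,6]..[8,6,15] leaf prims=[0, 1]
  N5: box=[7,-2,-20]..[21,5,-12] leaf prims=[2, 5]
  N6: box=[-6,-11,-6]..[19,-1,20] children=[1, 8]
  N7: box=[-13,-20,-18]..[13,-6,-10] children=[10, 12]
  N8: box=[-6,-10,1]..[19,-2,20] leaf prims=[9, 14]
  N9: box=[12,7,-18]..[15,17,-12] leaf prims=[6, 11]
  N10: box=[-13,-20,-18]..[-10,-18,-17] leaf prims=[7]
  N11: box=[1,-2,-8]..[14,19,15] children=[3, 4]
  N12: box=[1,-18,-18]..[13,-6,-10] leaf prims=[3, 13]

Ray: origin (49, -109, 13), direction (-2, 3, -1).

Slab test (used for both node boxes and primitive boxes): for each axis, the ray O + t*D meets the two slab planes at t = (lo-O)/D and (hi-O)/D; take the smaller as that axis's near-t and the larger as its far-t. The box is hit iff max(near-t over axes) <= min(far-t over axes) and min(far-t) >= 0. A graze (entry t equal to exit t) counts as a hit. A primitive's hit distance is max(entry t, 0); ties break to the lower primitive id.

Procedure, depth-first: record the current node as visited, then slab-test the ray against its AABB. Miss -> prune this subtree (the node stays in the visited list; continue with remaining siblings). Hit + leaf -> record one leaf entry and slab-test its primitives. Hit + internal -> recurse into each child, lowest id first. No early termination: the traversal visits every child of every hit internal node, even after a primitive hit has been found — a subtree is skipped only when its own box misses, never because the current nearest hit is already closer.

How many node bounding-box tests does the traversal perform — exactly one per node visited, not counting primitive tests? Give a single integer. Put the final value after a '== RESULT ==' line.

Traverse from the root:
N0 x:[14,31] y:[89/3,128/3] z:[-7,33] -> hit [89/3,31], descend [2, 6, 7, 11]
  N2 x:[14,21] y:[107/3,42] z:[25,33] -> miss, prune
  N6 x:[15,55/2] y:[98/3,36] z:[-7,19] -> miss, prune
  N7 x:[18,31] y:[89/3,103/3] z:[23,31] -> hit [89/3,31], descend [10, 12]
    N10 x:[59/2,31] y:[89/3,91/3] z:[30,31] -> hit [30,91/3] leaf, test {P7@t=30}
    N12 x:[18,24] y:[91/3,103/3] z:[23,31] -> miss, prune
  N11 x:[35/2,24] y:[107/3,128/3] z:[-2,21] -> miss, prune

Visited [0, 2, 6, 7, 10, 12, 11]. Tests: 7 box, 1 leaf. Nearest: P7.

== RESULT ==
7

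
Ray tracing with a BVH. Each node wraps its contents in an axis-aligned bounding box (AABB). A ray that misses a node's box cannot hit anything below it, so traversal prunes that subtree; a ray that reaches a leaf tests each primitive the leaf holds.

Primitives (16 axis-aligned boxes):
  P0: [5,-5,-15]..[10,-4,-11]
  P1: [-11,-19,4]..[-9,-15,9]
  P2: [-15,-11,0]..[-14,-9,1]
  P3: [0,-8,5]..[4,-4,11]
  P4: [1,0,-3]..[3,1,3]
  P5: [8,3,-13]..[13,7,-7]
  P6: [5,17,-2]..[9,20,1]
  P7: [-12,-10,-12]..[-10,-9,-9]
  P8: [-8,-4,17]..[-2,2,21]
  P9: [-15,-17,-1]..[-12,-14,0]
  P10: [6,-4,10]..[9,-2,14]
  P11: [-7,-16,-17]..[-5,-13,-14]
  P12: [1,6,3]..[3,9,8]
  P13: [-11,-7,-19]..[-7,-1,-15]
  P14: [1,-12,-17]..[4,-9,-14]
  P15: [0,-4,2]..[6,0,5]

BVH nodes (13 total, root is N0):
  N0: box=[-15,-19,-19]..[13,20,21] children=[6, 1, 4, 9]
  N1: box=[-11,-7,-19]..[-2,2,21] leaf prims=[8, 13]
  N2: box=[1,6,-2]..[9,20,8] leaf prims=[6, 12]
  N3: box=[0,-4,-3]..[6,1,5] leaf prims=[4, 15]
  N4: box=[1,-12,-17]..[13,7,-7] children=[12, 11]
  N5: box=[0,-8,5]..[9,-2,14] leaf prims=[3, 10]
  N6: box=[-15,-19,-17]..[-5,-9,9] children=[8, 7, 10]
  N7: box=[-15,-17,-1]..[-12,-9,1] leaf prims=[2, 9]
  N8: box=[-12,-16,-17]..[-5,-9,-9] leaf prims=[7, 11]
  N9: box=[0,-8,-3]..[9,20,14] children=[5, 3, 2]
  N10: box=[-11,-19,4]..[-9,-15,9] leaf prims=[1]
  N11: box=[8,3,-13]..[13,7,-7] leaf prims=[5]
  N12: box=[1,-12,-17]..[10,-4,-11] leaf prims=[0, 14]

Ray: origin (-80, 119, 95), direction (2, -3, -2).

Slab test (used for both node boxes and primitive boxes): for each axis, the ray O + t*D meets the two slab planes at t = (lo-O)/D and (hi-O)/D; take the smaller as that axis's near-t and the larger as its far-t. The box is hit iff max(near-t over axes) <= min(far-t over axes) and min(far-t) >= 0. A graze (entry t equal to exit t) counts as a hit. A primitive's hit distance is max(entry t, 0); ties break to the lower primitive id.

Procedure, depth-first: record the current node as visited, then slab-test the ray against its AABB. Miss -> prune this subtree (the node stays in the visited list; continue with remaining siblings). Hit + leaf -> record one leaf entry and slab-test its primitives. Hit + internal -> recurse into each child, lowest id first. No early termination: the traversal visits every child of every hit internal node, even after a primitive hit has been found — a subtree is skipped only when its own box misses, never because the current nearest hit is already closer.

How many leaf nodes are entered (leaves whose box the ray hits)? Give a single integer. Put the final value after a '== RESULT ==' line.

Traverse from the root:
N0 x:[65/2,93/2] y:[33,46] z:[37,57] -> hit [37,46], descend [1, 4, 6, 9]
  N1 x:[69/2,39] y:[39,42] z:[37,57] -> hit [39,39] leaf, test {P8@t=39, P13(miss)}
  N4 x:[81/2,93/2] y:[112/3,131/3] z:[51,56] -> miss, prune
  N6 x:[65/2,75/2] y:[128/3,46] z:[43,56] -> miss, prune
  N9 x:[40,89/2] y:[33,127/3] z:[81/2,49] -> hit [81/2,127/3], descend [2, 3, 5]
    N2 x:[81/2,89/2] y:[33,113/3] z:[87/2,97/2] -> miss, prune
    N3 x:[40,43] y:[118/3,41] z:[45,49] -> miss, prune
    N5 x:[40,89/2] y:[121/3,127/3] z:[81/2,45] -> hit [81/2,127/3] leaf, test {P3@t=42, P10(miss)}

Visited [0, 1, 4, 6, 9, 2, 3, 5]. Tests: 8 box, 2 leaf. Nearest: P8.

== RESULT ==
2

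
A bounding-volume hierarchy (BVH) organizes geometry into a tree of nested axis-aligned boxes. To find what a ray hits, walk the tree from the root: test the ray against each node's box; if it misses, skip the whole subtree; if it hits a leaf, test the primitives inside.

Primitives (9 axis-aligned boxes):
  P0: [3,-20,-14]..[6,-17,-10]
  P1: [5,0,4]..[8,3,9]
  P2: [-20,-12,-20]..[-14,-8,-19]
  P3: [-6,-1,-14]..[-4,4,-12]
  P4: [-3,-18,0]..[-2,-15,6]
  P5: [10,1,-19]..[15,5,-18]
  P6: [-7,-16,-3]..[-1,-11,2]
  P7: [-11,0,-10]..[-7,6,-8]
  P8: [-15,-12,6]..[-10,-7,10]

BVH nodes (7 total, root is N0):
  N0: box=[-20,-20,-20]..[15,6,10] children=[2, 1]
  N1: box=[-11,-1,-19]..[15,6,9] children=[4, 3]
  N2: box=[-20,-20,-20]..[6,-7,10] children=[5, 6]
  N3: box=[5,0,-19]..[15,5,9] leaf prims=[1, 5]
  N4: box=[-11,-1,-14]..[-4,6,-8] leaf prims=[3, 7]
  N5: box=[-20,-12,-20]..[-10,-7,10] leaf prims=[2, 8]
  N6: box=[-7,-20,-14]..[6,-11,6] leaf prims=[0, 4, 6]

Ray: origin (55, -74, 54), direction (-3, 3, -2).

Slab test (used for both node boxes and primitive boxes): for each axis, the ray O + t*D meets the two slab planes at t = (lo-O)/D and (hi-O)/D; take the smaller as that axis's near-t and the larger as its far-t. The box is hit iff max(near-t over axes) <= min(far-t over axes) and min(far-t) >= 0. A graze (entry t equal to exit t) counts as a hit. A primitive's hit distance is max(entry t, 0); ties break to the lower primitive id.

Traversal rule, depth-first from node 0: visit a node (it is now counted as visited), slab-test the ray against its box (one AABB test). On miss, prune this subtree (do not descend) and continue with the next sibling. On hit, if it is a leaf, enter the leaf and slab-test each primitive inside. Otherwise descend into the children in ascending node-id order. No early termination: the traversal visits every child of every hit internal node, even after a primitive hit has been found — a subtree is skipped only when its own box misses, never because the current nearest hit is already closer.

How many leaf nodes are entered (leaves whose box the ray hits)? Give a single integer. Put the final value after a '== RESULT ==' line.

Traverse from the root:
N0 x:[40/3,25] y:[18,80/3] z:[22,37] -> hit [22,25], descend [1, 2]
  N1 x:[40/3,22] y:[73/3,80/3] z:[45/2,73/2] -> miss, prune
  N2 x:[49/3,25] y:[18,67/3] z:[22,37] -> hit [22,67/3], descend [5, 6]
    N5 x:[65/3,25] y:[62/3,67/3] z:[22,37] -> hit [22,67/3] leaf, test {P2(miss), P8@t=22}
    N6 x:[49/3,62/3] y:[18,21] z:[24,34] -> miss, prune

order=[0, 1, 2, 5, 6]  |boxes|=5  |leaves|=1  hit=P8

== RESULT ==
1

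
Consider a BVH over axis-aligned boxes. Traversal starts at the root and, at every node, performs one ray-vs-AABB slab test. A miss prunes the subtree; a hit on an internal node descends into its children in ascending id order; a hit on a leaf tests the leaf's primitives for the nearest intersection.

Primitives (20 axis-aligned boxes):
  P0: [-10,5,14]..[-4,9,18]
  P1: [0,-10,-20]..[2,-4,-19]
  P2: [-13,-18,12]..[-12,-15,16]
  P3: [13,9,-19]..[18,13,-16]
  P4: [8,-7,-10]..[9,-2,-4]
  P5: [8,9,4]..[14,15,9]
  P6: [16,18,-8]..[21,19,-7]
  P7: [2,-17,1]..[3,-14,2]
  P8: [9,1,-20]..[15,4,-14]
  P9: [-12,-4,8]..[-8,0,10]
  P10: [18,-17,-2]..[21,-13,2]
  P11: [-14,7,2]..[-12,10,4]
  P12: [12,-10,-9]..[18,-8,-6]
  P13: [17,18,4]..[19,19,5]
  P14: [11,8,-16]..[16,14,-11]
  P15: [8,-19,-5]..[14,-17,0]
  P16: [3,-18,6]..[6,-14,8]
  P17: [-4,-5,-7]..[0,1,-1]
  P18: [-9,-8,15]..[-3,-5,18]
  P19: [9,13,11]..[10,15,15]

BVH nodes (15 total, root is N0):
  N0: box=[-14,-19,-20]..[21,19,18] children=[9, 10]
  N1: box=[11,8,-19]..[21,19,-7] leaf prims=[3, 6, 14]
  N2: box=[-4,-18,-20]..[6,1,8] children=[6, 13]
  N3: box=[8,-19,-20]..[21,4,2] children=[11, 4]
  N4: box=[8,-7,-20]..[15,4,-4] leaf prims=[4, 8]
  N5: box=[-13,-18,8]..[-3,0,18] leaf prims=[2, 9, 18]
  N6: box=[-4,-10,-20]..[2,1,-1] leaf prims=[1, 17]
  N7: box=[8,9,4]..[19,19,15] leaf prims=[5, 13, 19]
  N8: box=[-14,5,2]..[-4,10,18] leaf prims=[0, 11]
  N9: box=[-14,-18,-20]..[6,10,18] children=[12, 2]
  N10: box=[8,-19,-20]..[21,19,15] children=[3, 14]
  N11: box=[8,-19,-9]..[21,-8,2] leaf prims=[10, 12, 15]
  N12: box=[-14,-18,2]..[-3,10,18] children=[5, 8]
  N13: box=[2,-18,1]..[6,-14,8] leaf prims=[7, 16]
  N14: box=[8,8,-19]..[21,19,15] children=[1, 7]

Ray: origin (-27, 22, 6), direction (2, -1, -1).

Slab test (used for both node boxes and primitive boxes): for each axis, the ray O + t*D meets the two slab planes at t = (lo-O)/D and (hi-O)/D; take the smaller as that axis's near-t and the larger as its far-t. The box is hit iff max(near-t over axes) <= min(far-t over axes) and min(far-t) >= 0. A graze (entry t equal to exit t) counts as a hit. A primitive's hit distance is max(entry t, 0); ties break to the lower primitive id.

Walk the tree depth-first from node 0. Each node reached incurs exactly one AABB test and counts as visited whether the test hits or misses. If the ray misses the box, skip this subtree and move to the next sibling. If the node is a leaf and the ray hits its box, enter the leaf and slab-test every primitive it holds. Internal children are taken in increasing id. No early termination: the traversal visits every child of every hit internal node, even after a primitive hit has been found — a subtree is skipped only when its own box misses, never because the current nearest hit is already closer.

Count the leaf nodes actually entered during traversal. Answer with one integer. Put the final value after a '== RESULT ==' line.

Walk:
N0 x:[13/2,24] y:[3,41] z:[-12,26] -> hit [13/2,24], descend [9, 10]
  N9 x:[13/2,33/2] y:[12,40] z:[-12,26] -> hit [12,33/2], descend [2, 12]
    N2 x:[23/2,33/2] y:[21,40] z:[-2,26] -> miss, prune
    N12 x:[13/2,12] y:[12,40] z:[-12,4] -> miss, prune
  N10 x:[35/2,24] y:[3,41] z:[-9,26] -> hit [35/2,24], descend [3, 14]
    N3 x:[35/2,24] y:[18,41] z:[4,26] -> hit [18,24], descend [4, 11]
      N4 x:[35/2,21] y:[18,29] z:[10,26] -> hit [18,21] leaf, test {P4(miss), P8@t=20}
      N11 x:[35/2,24] y:[30,41] z:[4,15] -> miss, prune
    N14 x:[35/2,24] y:[3,14] z:[-9,25] -> miss, prune

Summary -> nodes [0, 9, 2, 12, 10, 3, 4, 11, 14]; box-tests=9; leaf-entries=1; first=P8

== RESULT ==
1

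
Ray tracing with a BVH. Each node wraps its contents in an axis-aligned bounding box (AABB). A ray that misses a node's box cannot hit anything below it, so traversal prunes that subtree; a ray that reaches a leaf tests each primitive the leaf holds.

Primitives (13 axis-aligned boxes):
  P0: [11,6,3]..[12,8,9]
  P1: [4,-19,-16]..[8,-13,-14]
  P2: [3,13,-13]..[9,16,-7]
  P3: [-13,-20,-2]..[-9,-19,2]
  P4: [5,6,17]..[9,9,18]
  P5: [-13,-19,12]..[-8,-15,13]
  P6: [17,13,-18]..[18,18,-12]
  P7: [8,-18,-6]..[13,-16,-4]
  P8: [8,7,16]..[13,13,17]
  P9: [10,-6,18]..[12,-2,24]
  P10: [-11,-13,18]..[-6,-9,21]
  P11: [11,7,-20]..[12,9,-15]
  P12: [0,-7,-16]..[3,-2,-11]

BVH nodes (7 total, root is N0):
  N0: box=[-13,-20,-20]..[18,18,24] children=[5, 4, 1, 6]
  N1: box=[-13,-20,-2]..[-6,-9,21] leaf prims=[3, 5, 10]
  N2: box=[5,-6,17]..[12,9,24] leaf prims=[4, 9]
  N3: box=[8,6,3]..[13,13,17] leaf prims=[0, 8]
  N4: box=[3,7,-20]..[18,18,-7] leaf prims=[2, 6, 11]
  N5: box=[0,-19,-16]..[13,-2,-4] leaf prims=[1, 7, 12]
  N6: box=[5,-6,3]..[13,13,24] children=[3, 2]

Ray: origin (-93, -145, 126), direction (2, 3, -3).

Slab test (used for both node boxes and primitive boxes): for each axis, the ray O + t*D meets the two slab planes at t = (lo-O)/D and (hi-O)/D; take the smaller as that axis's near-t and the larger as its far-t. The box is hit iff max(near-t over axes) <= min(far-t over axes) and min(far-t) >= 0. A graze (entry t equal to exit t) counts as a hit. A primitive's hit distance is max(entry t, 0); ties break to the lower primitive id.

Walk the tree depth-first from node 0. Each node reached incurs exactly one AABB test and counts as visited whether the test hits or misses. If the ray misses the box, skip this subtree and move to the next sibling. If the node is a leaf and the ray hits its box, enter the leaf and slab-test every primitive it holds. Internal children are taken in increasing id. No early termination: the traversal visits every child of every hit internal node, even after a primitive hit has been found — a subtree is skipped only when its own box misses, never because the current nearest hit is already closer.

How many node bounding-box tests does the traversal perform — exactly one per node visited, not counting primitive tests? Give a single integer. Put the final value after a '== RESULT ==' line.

Trace the traversal:
N0 x:[40,111/2] y:[125/3,163/3] z:[34,146/3] -> hit [125/3,146/3], descend [1, 4, 5, 6]
  N1 x:[40,87/2] y:[125/3,136/3] z:[35,128/3] -> hit [125/3,128/3] leaf, test {P3@t=125/3, P5(miss), P10(miss)}
  N4 x:[48,111/2] y:[152/3,163/3] z:[133/3,146/3] -> miss, prune
  N5 x:[93/2,53] y:[42,143/3] z:[130/3,142/3] -> hit [93/2,142/3] leaf, test {P1(miss), P7(miss), P12@t=93/2}
  N6 x:[49,53] y:[139/3,158/3] z:[34,41] -> miss, prune

order=[0, 1, 4, 5, 6]  |boxes|=5  |leaves|=2  hit=P3

== RESULT ==
5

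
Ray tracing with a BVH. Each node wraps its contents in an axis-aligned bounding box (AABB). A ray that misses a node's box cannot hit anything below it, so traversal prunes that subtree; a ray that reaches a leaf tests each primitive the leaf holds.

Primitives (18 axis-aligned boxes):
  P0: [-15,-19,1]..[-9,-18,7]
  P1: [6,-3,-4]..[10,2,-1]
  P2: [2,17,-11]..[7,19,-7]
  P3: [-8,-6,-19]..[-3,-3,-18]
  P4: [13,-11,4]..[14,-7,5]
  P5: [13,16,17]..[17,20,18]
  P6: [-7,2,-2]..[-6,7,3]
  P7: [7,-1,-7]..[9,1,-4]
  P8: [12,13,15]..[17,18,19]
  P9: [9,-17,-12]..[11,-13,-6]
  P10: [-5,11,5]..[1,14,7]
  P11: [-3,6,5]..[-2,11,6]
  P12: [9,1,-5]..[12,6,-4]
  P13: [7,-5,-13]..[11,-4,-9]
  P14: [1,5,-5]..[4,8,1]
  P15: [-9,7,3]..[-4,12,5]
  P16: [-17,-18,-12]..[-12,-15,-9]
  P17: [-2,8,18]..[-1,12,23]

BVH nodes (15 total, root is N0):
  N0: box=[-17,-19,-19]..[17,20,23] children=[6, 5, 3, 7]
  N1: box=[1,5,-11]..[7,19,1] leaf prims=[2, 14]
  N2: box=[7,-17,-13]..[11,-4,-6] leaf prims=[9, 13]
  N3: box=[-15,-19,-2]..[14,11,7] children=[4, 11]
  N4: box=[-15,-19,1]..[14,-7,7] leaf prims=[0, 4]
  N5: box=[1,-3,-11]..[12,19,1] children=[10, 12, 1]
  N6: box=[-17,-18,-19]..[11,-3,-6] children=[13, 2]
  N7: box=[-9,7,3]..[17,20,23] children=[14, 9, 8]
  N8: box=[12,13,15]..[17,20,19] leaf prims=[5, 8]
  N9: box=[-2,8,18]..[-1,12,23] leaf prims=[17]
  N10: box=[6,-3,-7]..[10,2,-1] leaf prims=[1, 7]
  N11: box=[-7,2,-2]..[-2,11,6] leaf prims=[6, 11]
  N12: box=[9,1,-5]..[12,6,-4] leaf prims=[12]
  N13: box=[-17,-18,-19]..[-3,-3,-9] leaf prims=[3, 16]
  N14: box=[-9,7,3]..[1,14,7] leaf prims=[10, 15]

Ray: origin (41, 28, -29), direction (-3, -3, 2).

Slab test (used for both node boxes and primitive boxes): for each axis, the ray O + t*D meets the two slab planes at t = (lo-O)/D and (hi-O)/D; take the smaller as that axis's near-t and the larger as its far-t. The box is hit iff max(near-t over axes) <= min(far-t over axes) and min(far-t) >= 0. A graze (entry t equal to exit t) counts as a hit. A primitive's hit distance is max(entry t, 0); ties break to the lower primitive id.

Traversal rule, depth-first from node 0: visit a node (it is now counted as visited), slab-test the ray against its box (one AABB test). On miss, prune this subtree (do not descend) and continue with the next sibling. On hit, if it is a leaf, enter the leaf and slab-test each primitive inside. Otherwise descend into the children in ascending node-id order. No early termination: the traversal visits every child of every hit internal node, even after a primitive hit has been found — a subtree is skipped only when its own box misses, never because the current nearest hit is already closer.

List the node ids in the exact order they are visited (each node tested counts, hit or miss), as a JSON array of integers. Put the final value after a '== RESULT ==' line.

Walk:
N0 x:[8,58/3] y:[8/3,47/3] z:[5,26] -> hit [8,47/3], descend [3, 5, 6, 7]
  N3 x:[9,56/3] y:[17/3,47/3] z:[27/2,18] -> hit [27/2,47/3], descend [4, 11]
    N4 x:[9,56/3] y:[35/3,47/3] z:[15,18] -> hit [15,47/3] leaf, test {P0(miss), P4(miss)}
    N11 x:[43/3,16] y:[17/3,26/3] z:[27/2,35/2] -> miss, prune
  N5 x:[29/3,40/3] y:[3,31/3] z:[9,15] -> hit [29/3,31/3], descend [1, 10, 12]
    N1 x:[34/3,40/3] y:[3,23/3] z:[9,15] -> miss, prune
    N10 x:[31/3,35/3] y:[26/3,31/3] z:[11,14] -> miss, prune
    N12 x:[29/3,32/3] y:[22/3,9] z:[12,25/2] -> miss, prune
  N6 x:[10,58/3] y:[31/3,46/3] z:[5,23/2] -> hit [31/3,23/2], descend [2, 13]
    N2 x:[10,34/3] y:[32/3,15] z:[8,23/2] -> hit [32/3,34/3] leaf, test {P9(miss), P13(miss)}
    N13 x:[44/3,58/3] y:[31/3,46/3] z:[5,10] -> miss, prune
  N7 x:[8,50/3] y:[8/3,7] z:[16,26] -> miss, prune

order=[0, 3, 4, 11, 5, 1, 10, 12, 6, 2, 13, 7]  |boxes|=12  |leaves|=2  hit=miss

== RESULT ==
[0, 3, 4, 11, 5, 1, 10, 12, 6, 2, 13, 7]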